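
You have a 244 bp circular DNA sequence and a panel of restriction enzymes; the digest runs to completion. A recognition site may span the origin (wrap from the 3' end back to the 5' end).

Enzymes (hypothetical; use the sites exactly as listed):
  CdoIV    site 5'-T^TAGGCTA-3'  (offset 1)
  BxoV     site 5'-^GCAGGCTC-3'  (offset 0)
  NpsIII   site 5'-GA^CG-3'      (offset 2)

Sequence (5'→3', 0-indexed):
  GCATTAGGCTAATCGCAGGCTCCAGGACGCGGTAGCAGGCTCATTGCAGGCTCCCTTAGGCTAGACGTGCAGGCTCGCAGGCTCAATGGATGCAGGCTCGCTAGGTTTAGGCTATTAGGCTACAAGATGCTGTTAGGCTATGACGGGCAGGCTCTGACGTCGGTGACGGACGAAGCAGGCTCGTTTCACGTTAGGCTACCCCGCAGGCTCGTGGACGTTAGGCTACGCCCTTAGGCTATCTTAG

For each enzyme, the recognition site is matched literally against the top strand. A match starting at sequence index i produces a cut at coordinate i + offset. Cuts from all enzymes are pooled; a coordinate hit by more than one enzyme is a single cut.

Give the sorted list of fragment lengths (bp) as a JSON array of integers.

Site scan:
  CdoIV TTAGGCTA/1: at [3, 55, 106, 114, 132, 190, 217, 230] ⇒ [4, 56, 107, 115, 133, 191, 218, 231]
  BxoV GCAGGCTC/0: at [14, 34, 45, 68, 76, 91, 146, 174, 202] ⇒ [14, 34, 45, 68, 76, 91, 146, 174, 202]
  NpsIII GACG/2: at [25, 63, 141, 155, 164, 168, 213] ⇒ [27, 65, 143, 157, 166, 170, 215]

All cut coordinates (distinct, sorted): [4, 14, 27, 34, 45, 56, 65, 68, 76, 91, 107, 115, 133, 143, 146, 157, 166, 170, 174, 191, 202, 215, 218, 231]

Fragment lengths:
  4→14: 10 bp
  14→27: 13 bp
  27→34: 7 bp
  34→45: 11 bp
  45→56: 11 bp
  56→65: 9 bp
  65→68: 3 bp
  68→76: 8 bp
  76→91: 15 bp
  91→107: 16 bp
  107→115: 8 bp
  115→133: 18 bp
  133→143: 10 bp
  143→146: 3 bp
  146→157: 11 bp
  157→166: 9 bp
  166→170: 4 bp
  170→174: 4 bp
  174→191: 17 bp
  191→202: 11 bp
  202→215: 13 bp
  215→218: 3 bp
  218→231: 13 bp
  231→4 (wrap): 244-231+4 = 17 bp

[3,3,3,4,4,7,8,8,9,9,10,10,11,11,11,11,13,13,13,15,16,17,17,18]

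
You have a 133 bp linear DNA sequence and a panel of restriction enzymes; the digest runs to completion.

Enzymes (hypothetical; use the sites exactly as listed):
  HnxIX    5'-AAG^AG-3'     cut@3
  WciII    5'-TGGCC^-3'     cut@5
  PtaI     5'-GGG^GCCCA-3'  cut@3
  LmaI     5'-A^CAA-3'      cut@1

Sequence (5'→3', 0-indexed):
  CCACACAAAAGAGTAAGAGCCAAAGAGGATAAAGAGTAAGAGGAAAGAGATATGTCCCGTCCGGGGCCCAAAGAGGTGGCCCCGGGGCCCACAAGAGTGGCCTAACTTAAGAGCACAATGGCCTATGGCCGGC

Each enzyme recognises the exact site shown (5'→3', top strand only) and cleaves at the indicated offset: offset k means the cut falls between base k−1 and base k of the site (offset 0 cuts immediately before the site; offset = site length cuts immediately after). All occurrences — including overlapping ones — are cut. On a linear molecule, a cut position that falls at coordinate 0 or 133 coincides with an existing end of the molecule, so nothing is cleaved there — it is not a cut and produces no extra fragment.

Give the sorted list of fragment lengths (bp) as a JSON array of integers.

[3,4,4,5,5,5,6,6,6,7,7,7,8,8,8,8,9,9,18]

Site scan:
  HnxIX AAGAG/3: at [8, 14, 22, 31, 37, 44, 70, 92, 108] ⇒ [11, 17, 25, 34, 40, 47, 73, 95, 111]
  WciII TGGCC/5: at [76, 97, 118, 125] ⇒ [81, 102, 123, 130]
  PtaI GGGGCCCA/3: at [62, 83] ⇒ [65, 86]
  LmaI ACAA/1: at [4, 90, 114] ⇒ [5, 91, 115]

Pooled cuts: [5, 11, 17, 25, 34, 40, 47, 65, 73, 81, 86, 91, 95, 102, 111, 115, 123, 130]

Fragments:
  [0,5): 5 bp
  [5,11): 6 bp
  [11,17): 6 bp
  [17,25): 8 bp
  [25,34): 9 bp
  [34,40): 6 bp
  [40,47): 7 bp
  [47,65): 18 bp
  [65,73): 8 bp
  [73,81): 8 bp
  [81,86): 5 bp
  [86,91): 5 bp
  [91,95): 4 bp
  [95,102): 7 bp
  [102,111): 9 bp
  [111,115): 4 bp
  [115,123): 8 bp
  [123,130): 7 bp
  [130,133): 3 bp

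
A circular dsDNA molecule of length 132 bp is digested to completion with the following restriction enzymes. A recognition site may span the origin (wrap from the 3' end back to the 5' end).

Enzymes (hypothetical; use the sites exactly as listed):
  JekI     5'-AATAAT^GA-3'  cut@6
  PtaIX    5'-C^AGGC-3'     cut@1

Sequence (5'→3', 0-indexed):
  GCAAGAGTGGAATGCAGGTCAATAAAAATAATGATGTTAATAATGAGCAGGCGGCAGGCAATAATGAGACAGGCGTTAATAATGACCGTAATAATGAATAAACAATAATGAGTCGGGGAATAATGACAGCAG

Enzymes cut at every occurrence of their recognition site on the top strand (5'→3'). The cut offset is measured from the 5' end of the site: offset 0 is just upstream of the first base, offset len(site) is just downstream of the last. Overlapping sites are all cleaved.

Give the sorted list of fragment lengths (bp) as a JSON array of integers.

Per-enzyme occurrences:
  JekI (AATAATGA, off=6): starts [26, 38, 59, 77, 89, 103, 118] → cuts [32, 44, 65, 83, 95, 109, 124]
  PtaIX (CAGGC, off=1): starts [47, 54, 69, 129] → cuts [48, 55, 70, 130]

Pooled cuts: [32, 44, 48, 55, 65, 70, 83, 95, 109, 124, 130]

Fragments:
  32→44: 12 bp
  44→48: 4 bp
  48→55: 7 bp
  55→65: 10 bp
  65→70: 5 bp
  70→83: 13 bp
  83→95: 12 bp
  95→109: 14 bp
  109→124: 15 bp
  124→130: 6 bp
  130→32 (wrap): 132-130+32 = 34 bp

[4,5,6,7,10,12,12,13,14,15,34]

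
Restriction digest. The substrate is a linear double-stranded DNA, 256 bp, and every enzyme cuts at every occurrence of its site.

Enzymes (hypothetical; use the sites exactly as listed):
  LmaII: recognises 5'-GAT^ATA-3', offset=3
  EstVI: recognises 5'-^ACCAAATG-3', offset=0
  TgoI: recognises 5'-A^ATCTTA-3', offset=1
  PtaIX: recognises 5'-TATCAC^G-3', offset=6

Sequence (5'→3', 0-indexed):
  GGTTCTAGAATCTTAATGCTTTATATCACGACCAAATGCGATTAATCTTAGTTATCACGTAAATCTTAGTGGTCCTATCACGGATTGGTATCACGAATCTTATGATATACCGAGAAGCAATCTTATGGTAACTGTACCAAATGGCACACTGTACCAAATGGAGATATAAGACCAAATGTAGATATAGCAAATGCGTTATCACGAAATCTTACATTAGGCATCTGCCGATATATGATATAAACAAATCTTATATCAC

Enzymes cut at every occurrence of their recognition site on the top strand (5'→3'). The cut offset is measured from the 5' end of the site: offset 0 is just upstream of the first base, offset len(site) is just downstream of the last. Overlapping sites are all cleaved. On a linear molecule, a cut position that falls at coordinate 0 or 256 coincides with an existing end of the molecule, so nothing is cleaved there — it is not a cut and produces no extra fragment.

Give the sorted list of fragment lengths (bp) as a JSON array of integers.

Per-enzyme occurrences:
  LmaII GATATA/3: at [103, 162, 180, 226, 233] ⇒ [106, 165, 183, 229, 236]
  EstVI ACCAAATG/0: at [30, 135, 152, 170] ⇒ [30, 135, 152, 170]
  TgoI AATCTTA/1: at [8, 43, 61, 95, 118, 204, 243] ⇒ [9, 44, 62, 96, 119, 205, 244]
  PtaIX TATCACG/6: at [23, 52, 75, 88, 196] ⇒ [29, 58, 81, 94, 202]

Pooled cuts: [9, 29, 30, 44, 58, 62, 81, 94, 96, 106, 119, 135, 152, 165, 170, 183, 202, 205, 229, 236, 244]

Fragments:
  [0,9): 9 bp
  [9,29): 20 bp
  [29,30): 1 bp
  [30,44): 14 bp
  [44,58): 14 bp
  [58,62): 4 bp
  [62,81): 19 bp
  [81,94): 13 bp
  [94,96): 2 bp
  [96,106): 10 bp
  [106,119): 13 bp
  [119,135): 16 bp
  [135,152): 17 bp
  [152,165): 13 bp
  [165,170): 5 bp
  [170,183): 13 bp
  [183,202): 19 bp
  [202,205): 3 bp
  [205,229): 24 bp
  [229,236): 7 bp
  [236,244): 8 bp
  [244,256): 12 bp

[1,2,3,4,5,7,8,9,10,12,13,13,13,13,14,14,16,17,19,19,20,24]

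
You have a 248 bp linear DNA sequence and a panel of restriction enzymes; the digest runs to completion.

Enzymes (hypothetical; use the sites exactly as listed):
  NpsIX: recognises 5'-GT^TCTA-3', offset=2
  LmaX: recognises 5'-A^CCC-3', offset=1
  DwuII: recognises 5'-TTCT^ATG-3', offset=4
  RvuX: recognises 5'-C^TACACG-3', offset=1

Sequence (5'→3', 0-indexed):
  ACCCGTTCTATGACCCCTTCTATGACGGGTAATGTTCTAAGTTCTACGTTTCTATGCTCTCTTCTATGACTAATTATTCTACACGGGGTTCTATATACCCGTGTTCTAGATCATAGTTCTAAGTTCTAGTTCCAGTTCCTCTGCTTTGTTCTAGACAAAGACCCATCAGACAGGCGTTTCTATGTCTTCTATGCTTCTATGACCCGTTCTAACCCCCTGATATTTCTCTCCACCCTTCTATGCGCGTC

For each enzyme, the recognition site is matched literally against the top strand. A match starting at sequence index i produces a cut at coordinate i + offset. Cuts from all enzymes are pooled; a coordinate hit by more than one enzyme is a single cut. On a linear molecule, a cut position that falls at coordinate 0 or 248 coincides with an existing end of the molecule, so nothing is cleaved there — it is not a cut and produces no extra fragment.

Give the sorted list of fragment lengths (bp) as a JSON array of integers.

Scan for sites:
  NpsIX GTTCTA/2: at [4, 33, 40, 87, 102, 115, 122, 147, 205] ⇒ [6, 35, 42, 89, 104, 117, 124, 149, 207]
  LmaX ACCC/1: at [0, 12, 96, 160, 201, 211, 231] ⇒ [1, 13, 97, 161, 202, 212, 232]
  DwuII TTCTATG/4: at [5, 17, 49, 61, 177, 186, 194, 235] ⇒ [9, 21, 53, 65, 181, 190, 198, 239]
  RvuX CTACACG/1: at [78] ⇒ [79]

All cut coordinates (distinct, sorted): [1, 6, 9, 13, 21, 35, 42, 53, 65, 79, 89, 97, 104, 117, 124, 149, 161, 181, 190, 198, 202, 207, 212, 232, 239]

Fragment lengths:
  [0,1): 1 bp
  [1,6): 5 bp
  [6,9): 3 bp
  [9,13): 4 bp
  [13,21): 8 bp
  [21,35): 14 bp
  [35,42): 7 bp
  [42,53): 11 bp
  [53,65): 12 bp
  [65,79): 14 bp
  [79,89): 10 bp
  [89,97): 8 bp
  [97,104): 7 bp
  [104,117): 13 bp
  [117,124): 7 bp
  [124,149): 25 bp
  [149,161): 12 bp
  [161,181): 20 bp
  [181,190): 9 bp
  [190,198): 8 bp
  [198,202): 4 bp
  [202,207): 5 bp
  [207,212): 5 bp
  [212,232): 20 bp
  [232,239): 7 bp
  [239,248): 9 bp

[1,3,4,4,5,5,5,7,7,7,7,8,8,8,9,9,10,11,12,12,13,14,14,20,20,25]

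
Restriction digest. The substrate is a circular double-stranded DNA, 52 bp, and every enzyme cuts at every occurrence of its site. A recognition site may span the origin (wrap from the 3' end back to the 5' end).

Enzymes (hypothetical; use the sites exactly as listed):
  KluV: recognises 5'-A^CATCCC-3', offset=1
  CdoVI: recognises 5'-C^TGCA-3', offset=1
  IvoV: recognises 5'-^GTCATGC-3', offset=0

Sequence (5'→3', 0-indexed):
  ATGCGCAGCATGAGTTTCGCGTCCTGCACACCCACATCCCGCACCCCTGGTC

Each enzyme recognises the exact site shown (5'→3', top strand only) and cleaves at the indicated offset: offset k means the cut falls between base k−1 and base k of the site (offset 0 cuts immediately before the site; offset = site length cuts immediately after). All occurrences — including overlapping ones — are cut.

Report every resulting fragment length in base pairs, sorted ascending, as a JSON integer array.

[10,15,27]

Per-enzyme occurrences:
  KluV (ACATCCC, off=1): starts [33] → cuts [34]
  CdoVI (CTGCA, off=1): starts [23] → cuts [24]
  IvoV (GTCATGC, off=0): starts [49] → cuts [49]

Pooled cuts: [24, 34, 49]

Fragment lengths:
  24→34: 10 bp
  34→49: 15 bp
  49→24 (wrap): 52-49+24 = 27 bp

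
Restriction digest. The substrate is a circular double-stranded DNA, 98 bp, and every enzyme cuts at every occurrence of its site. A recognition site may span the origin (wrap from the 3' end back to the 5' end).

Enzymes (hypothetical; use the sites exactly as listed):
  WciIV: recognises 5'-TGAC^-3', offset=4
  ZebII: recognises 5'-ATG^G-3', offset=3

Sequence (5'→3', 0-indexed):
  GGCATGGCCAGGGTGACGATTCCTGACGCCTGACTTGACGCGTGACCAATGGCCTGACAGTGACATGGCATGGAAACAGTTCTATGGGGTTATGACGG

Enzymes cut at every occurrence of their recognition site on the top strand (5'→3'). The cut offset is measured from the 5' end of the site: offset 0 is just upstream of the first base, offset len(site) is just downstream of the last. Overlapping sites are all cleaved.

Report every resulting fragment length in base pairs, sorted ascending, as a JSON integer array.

Scan for sites:
  WciIV (TGAC, off=4): starts [13, 23, 30, 35, 42, 54, 60, 92] → cuts [17, 27, 34, 39, 46, 58, 64, 96]
  ZebII (ATGG, off=3): starts [3, 48, 64, 69, 83] → cuts [6, 51, 67, 72, 86]

All cut coordinates (distinct, sorted): [6, 17, 27, 34, 39, 46, 51, 58, 64, 67, 72, 86, 96]

Fragment lengths:
  6→17: 11 bp
  17→27: 10 bp
  27→34: 7 bp
  34→39: 5 bp
  39→46: 7 bp
  46→51: 5 bp
  51→58: 7 bp
  58→64: 6 bp
  64→67: 3 bp
  67→72: 5 bp
  72→86: 14 bp
  86→96: 10 bp
  96→6 (wrap): 98-96+6 = 8 bp

[3,5,5,5,6,7,7,7,8,10,10,11,14]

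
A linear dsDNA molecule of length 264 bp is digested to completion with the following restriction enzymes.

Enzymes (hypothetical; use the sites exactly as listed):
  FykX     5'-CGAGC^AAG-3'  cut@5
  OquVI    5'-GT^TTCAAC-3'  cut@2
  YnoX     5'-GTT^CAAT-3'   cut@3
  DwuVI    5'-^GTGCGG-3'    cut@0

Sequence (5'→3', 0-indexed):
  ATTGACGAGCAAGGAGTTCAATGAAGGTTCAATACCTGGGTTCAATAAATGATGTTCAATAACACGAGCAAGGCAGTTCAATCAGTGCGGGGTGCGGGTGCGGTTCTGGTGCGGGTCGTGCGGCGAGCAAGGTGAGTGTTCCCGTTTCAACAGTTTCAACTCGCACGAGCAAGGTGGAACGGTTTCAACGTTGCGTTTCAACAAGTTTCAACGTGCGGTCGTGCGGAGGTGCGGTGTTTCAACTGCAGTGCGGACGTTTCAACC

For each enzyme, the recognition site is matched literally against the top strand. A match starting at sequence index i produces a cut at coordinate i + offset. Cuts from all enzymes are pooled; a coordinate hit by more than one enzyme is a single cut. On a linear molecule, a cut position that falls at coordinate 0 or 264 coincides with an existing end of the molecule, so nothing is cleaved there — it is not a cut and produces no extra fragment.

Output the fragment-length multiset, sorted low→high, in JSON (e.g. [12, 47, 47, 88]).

Scan for sites:
  FykX CGAGCAAG/5: at [5, 64, 123, 165] ⇒ [10, 69, 128, 170]
  OquVI GTTTCAAC/2: at [143, 152, 181, 194, 204, 235, 255] ⇒ [145, 154, 183, 196, 206, 237, 257]
  YnoX GTTCAAT/3: at [15, 26, 39, 53, 75] ⇒ [18, 29, 42, 56, 78]
  DwuVI GTGCGG/0: at [84, 91, 97, 108, 117, 212, 220, 228, 247] ⇒ [84, 91, 97, 108, 117, 212, 220, 228, 247]

Pooled cuts: [10, 18, 29, 42, 56, 69, 78, 84, 91, 97, 108, 117, 128, 145, 154, 170, 183, 196, 206, 212, 220, 228, 237, 247, 257]

Fragments:
  [0,10): 10 bp
  [10,18): 8 bp
  [18,29): 11 bp
  [29,42): 13 bp
  [42,56): 14 bp
  [56,69): 13 bp
  [69,78): 9 bp
  [78,84): 6 bp
  [84,91): 7 bp
  [91,97): 6 bp
  [97,108): 11 bp
  [108,117): 9 bp
  [117,128): 11 bp
  [128,145): 17 bp
  [145,154): 9 bp
  [154,170): 16 bp
  [170,183): 13 bp
  [183,196): 13 bp
  [196,206): 10 bp
  [206,212): 6 bp
  [212,220): 8 bp
  [220,228): 8 bp
  [228,237): 9 bp
  [237,247): 10 bp
  [247,257): 10 bp
  [257,264): 7 bp

[6,6,6,7,7,8,8,8,9,9,9,9,10,10,10,10,11,11,11,13,13,13,13,14,16,17]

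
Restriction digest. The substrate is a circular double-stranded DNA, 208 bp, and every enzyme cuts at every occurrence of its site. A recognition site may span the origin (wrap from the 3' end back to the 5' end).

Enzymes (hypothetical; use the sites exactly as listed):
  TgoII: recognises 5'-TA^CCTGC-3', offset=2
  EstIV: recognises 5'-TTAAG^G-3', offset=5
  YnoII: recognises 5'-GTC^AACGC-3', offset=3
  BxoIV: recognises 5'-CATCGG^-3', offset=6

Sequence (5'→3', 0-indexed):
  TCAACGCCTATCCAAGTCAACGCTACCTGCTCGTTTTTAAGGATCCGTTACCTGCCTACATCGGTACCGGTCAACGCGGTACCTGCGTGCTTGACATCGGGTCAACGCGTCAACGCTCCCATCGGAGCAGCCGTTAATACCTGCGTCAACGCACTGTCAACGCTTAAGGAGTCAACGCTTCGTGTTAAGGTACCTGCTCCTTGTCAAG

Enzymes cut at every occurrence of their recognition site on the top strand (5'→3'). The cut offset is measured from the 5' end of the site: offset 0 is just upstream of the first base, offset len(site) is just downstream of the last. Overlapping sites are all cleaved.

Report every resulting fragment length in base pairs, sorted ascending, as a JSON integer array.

[3,3,5,7,8,8,8,9,9,10,11,14,14,14,16,16,16,18,19]

Per-enzyme occurrences:
  TgoII (TACCTGC, off=2): starts [23, 48, 79, 137, 190] → cuts [25, 50, 81, 139, 192]
  EstIV (TTAAGG, off=5): starts [36, 163, 184] → cuts [41, 168, 189]
  YnoII (GTCAACGC, off=3): starts [15, 69, 100, 108, 144, 155, 170, 207] → cuts [2, 18, 72, 103, 111, 147, 158, 173]
  BxoIV (CATCGG, off=6): starts [58, 94, 119] → cuts [64, 100, 125]

Pooled cuts: [2, 18, 25, 41, 50, 64, 72, 81, 100, 103, 111, 125, 139, 147, 158, 168, 173, 189, 192]

Fragment lengths:
  2→18: 16 bp
  18→25: 7 bp
  25→41: 16 bp
  41→50: 9 bp
  50→64: 14 bp
  64→72: 8 bp
  72→81: 9 bp
  81→100: 19 bp
  100→103: 3 bp
  103→111: 8 bp
  111→125: 14 bp
  125→139: 14 bp
  139→147: 8 bp
  147→158: 11 bp
  158→168: 10 bp
  168→173: 5 bp
  173→189: 16 bp
  189→192: 3 bp
  192→2 (wrap): 208-192+2 = 18 bp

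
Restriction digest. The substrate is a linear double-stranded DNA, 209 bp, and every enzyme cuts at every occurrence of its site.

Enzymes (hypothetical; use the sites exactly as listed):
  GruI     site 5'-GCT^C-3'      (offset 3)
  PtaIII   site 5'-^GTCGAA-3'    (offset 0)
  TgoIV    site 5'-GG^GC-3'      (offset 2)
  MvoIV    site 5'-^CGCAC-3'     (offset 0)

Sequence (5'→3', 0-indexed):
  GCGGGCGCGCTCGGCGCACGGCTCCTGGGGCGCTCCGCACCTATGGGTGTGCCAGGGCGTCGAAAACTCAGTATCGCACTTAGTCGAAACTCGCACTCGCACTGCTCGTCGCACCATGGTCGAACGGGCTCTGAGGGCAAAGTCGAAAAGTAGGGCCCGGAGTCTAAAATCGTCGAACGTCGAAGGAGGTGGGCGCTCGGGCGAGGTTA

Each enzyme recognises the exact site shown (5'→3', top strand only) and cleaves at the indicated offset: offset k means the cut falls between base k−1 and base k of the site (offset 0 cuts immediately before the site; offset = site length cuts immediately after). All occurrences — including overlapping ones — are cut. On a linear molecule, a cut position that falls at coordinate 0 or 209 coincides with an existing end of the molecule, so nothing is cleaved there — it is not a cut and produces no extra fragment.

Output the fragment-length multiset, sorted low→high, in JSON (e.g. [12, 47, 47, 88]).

Site scan:
  GruI GCTC/3: at [8, 20, 31, 103, 127, 194] ⇒ [11, 23, 34, 106, 130, 197]
  PtaIII GTCGAA/0: at [58, 82, 118, 141, 171, 178] ⇒ [58, 82, 118, 141, 171, 178]
  TgoIV GGGC/2: at [2, 27, 54, 125, 134, 152, 190, 198] ⇒ [4, 29, 56, 127, 136, 154, 192, 200]
  MvoIV CGCAC/0: at [14, 35, 74, 91, 97, 109] ⇒ [14, 35, 74, 91, 97, 109]

Pooled cuts: [4, 11, 14, 23, 29, 34, 35, 56, 58, 74, 82, 91, 97, 106, 109, 118, 127, 130, 136, 141, 154, 171, 178, 192, 197, 200]

Fragment lengths:
  [0,4): 4 bp
  [4,11): 7 bp
  [11,14): 3 bp
  [14,23): 9 bp
  [23,29): 6 bp
  [29,34): 5 bp
  [34,35): 1 bp
  [35,56): 21 bp
  [56,58): 2 bp
  [58,74): 16 bp
  [74,82): 8 bp
  [82,91): 9 bp
  [91,97): 6 bp
  [97,106): 9 bp
  [106,109): 3 bp
  [109,118): 9 bp
  [118,127): 9 bp
  [127,130): 3 bp
  [130,136): 6 bp
  [136,141): 5 bp
  [141,154): 13 bp
  [154,171): 17 bp
  [171,178): 7 bp
  [178,192): 14 bp
  [192,197): 5 bp
  [197,200): 3 bp
  [200,209): 9 bp

[1,2,3,3,3,3,4,5,5,5,6,6,6,7,7,8,9,9,9,9,9,9,13,14,16,17,21]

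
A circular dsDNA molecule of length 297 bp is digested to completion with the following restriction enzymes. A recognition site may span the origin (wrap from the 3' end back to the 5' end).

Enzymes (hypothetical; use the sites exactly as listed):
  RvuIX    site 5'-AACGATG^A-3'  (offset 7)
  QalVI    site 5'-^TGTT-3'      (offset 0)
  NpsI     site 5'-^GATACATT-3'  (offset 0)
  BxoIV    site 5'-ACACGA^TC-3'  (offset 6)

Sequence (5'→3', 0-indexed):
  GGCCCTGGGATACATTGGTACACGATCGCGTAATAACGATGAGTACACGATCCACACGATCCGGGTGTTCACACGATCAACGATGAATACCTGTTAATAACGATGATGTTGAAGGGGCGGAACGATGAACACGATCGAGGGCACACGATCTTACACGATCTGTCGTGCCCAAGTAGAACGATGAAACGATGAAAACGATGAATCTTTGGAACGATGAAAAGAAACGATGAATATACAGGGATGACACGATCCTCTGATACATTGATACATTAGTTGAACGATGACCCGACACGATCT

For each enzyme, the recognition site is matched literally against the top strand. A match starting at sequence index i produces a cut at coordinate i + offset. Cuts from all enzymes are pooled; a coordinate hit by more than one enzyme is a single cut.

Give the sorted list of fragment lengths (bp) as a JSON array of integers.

Site scan:
  RvuIX AACGATGA/7: at [34, 78, 98, 120, 176, 184, 193, 209, 222, 276] ⇒ [41, 85, 105, 127, 183, 191, 200, 216, 229, 283]
  QalVI TGTT/0: at [65, 91, 106] ⇒ [65, 91, 106]
  NpsI GATACATT/0: at [8, 255, 263] ⇒ [8, 255, 263]
  BxoIV ACACGATC/6: at [19, 44, 53, 70, 128, 142, 152, 243, 288] ⇒ [25, 50, 59, 76, 134, 148, 158, 249, 294]

Pooled cuts: [8, 25, 41, 50, 59, 65, 76, 85, 91, 105, 106, 127, 134, 148, 158, 183, 191, 200, 216, 229, 249, 255, 263, 283, 294]

Fragment lengths:
  8→25: 17 bp
  25→41: 16 bp
  41→50: 9 bp
  50→59: 9 bp
  59→65: 6 bp
  65→76: 11 bp
  76→85: 9 bp
  85→91: 6 bp
  91→105: 14 bp
  105→106: 1 bp
  106→127: 21 bp
  127→134: 7 bp
  134→148: 14 bp
  148→158: 10 bp
  158→183: 25 bp
  183→191: 8 bp
  191→200: 9 bp
  200→216: 16 bp
  216→229: 13 bp
  229→249: 20 bp
  249→255: 6 bp
  255→263: 8 bp
  263→283: 20 bp
  283→294: 11 bp
  294→8 (wrap): 297-294+8 = 11 bp

[1,6,6,6,7,8,8,9,9,9,9,10,11,11,11,13,14,14,16,16,17,20,20,21,25]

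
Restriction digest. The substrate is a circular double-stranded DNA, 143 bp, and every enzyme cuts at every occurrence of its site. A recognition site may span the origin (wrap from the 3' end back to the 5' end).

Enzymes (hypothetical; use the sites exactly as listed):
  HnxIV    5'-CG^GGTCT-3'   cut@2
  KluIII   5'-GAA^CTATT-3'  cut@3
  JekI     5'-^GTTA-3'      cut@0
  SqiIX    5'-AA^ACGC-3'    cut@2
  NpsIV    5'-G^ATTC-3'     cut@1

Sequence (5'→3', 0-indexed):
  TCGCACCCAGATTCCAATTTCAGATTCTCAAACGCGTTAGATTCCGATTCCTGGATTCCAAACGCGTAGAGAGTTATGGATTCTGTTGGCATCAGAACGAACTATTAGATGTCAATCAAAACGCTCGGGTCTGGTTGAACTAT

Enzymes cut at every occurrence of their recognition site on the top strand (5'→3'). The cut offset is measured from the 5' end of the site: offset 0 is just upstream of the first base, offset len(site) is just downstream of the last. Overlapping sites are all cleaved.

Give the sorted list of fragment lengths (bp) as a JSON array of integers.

Per-enzyme occurrences:
  HnxIV (CGGGTCT, off=2): starts [125] → cuts [127]
  KluIII (GAACTATT, off=3): starts [98, 136] → cuts [101, 139]
  JekI (GTTA, off=0): starts [35, 72] → cuts [35, 72]
  SqiIX (AAACGC, off=2): starts [29, 59, 118] → cuts [31, 61, 120]
  NpsIV (GATTC, off=1): starts [9, 22, 39, 45, 53, 78] → cuts [10, 23, 40, 46, 54, 79]

All cut coordinates (distinct, sorted): [10, 23, 31, 35, 40, 46, 54, 61, 72, 79, 101, 120, 127, 139]

Fragments:
  10→23: 13 bp
  23→31: 8 bp
  31→35: 4 bp
  35→40: 5 bp
  40→46: 6 bp
  46→54: 8 bp
  54→61: 7 bp
  61→72: 11 bp
  72→79: 7 bp
  79→101: 22 bp
  101→120: 19 bp
  120→127: 7 bp
  127→139: 12 bp
  139→10 (wrap): 143-139+10 = 14 bp

[4,5,6,7,7,7,8,8,11,12,13,14,19,22]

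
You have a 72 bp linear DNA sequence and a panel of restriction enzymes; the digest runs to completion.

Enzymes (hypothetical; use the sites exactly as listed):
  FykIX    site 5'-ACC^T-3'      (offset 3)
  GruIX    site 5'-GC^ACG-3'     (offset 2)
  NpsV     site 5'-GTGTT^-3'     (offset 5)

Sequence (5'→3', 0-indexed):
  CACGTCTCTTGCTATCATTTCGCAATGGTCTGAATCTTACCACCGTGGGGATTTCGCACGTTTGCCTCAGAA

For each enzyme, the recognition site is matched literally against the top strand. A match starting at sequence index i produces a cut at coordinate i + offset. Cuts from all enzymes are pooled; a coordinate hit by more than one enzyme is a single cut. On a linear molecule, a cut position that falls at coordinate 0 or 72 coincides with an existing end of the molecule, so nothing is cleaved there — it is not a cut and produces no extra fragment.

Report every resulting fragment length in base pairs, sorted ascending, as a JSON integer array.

[15,57]

Scan for sites:
  FykIX (ACCT, off=3): no sites
  GruIX (GCACG, off=2): starts [55] → cuts [57]
  NpsV (GTGTT, off=5): no sites

Pooled cuts: [57]

Fragment lengths:
  [0,57): 57 bp
  [57,72): 15 bp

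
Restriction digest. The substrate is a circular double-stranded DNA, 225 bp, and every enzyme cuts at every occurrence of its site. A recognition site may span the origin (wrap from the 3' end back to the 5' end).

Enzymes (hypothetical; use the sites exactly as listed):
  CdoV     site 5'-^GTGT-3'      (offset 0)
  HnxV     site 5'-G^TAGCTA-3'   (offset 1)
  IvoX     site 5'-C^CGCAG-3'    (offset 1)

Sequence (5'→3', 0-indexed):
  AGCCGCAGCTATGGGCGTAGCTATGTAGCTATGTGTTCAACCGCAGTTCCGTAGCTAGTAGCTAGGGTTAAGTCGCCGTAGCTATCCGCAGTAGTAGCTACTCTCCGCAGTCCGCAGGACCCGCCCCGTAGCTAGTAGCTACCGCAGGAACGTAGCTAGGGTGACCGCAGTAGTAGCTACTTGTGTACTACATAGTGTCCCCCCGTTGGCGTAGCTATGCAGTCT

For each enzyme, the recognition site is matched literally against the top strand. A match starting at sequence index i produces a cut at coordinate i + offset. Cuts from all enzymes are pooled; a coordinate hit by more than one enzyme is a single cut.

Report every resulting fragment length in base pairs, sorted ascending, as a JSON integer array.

[7,7,7,7,7,8,8,8,8,9,9,10,10,11,12,13,14,16,17,17,20]

Per-enzyme occurrences:
  CdoV (GTGT, off=0): starts [32, 182, 194] → cuts [32, 182, 194]
  HnxV (GTAGCTA, off=1): starts [16, 24, 50, 57, 77, 93, 127, 134, 151, 172, 210] → cuts [17, 25, 51, 58, 78, 94, 128, 135, 152, 173, 211]
  IvoX (CCGCAG, off=1): starts [2, 40, 85, 104, 111, 141, 164] → cuts [3, 41, 86, 105, 112, 142, 165]

All cut coordinates (distinct, sorted): [3, 17, 25, 32, 41, 51, 58, 78, 86, 94, 105, 112, 128, 135, 142, 152, 165, 173, 182, 194, 211]

Fragment lengths:
  3→17: 14 bp
  17→25: 8 bp
  25→32: 7 bp
  32→41: 9 bp
  41→51: 10 bp
  51→58: 7 bp
  58→78: 20 bp
  78→86: 8 bp
  86→94: 8 bp
  94→105: 11 bp
  105→112: 7 bp
  112→128: 16 bp
  128→135: 7 bp
  135→142: 7 bp
  142→152: 10 bp
  152→165: 13 bp
  165→173: 8 bp
  173→182: 9 bp
  182→194: 12 bp
  194→211: 17 bp
  211→3 (wrap): 225-211+3 = 17 bp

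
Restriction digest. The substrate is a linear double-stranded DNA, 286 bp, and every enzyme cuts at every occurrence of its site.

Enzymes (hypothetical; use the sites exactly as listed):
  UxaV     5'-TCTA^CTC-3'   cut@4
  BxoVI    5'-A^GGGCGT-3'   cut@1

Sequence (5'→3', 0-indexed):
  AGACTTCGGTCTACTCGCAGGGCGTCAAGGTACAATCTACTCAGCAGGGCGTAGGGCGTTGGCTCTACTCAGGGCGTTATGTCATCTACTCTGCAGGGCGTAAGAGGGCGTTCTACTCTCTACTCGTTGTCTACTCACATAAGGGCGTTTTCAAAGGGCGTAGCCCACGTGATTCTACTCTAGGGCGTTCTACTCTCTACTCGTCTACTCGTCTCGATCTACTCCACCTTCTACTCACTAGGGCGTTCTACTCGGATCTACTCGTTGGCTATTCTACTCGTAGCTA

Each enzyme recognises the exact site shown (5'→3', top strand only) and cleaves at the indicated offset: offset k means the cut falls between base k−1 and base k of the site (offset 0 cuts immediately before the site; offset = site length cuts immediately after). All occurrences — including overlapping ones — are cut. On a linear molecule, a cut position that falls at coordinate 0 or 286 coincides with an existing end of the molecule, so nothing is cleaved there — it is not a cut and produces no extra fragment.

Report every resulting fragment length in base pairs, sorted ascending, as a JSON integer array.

[4,5,6,7,7,7,7,7,7,8,9,10,10,10,10,10,10,11,12,13,13,14,14,16,17,20,22]

Per-enzyme occurrences:
  UxaV (TCTACTC, off=4): starts [9, 35, 63, 84, 111, 118, 129, 173, 188, 195, 203, 217, 229, 246, 256, 272] → cuts [13, 39, 67, 88, 115, 122, 133, 177, 192, 199, 207, 221, 233, 250, 260, 276]
  BxoVI (AGGGCGT, off=1): starts [18, 45, 52, 70, 94, 104, 141, 154, 181, 239] → cuts [19, 46, 53, 71, 95, 105, 142, 155, 182, 240]

All cut coordinates (distinct, sorted): [13, 19, 39, 46, 53, 67, 71, 88, 95, 105, 115, 122, 133, 142, 155, 177, 182, 192, 199, 207, 221, 233, 240, 250, 260, 276]

Fragment lengths:
  [0,13): 13 bp
  [13,19): 6 bp
  [19,39): 20 bp
  [39,46): 7 bp
  [46,53): 7 bp
  [53,67): 14 bp
  [67,71): 4 bp
  [71,88): 17 bp
  [88,95): 7 bp
  [95,105): 10 bp
  [105,115): 10 bp
  [115,122): 7 bp
  [122,133): 11 bp
  [133,142): 9 bp
  [142,155): 13 bp
  [155,177): 22 bp
  [177,182): 5 bp
  [182,192): 10 bp
  [192,199): 7 bp
  [199,207): 8 bp
  [207,221): 14 bp
  [221,233): 12 bp
  [233,240): 7 bp
  [240,250): 10 bp
  [250,260): 10 bp
  [260,276): 16 bp
  [276,286): 10 bp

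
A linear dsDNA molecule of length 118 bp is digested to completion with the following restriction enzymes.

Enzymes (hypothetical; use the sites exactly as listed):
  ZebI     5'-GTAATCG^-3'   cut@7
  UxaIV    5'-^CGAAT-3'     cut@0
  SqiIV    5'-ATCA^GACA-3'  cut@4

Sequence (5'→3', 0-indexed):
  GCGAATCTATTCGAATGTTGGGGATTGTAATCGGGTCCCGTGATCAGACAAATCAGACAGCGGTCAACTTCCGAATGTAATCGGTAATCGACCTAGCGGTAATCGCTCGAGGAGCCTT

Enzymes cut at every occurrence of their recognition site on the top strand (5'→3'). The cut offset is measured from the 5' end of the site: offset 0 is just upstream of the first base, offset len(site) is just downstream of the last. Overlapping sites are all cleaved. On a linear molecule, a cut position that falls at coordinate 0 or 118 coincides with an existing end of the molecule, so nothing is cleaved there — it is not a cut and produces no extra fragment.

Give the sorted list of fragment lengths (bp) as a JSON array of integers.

Per-enzyme occurrences:
  ZebI GTAATCG/7: at [26, 76, 83, 98] ⇒ [33, 83, 90, 105]
  UxaIV CGAAT/0: at [1, 11, 71] ⇒ [1, 11, 71]
  SqiIV ATCAGACA/4: at [42, 51] ⇒ [46, 55]

All cut coordinates (distinct, sorted): [1, 11, 33, 46, 55, 71, 83, 90, 105]

Fragment lengths:
  [0,1): 1 bp
  [1,11): 10 bp
  [11,33): 22 bp
  [33,46): 13 bp
  [46,55): 9 bp
  [55,71): 16 bp
  [71,83): 12 bp
  [83,90): 7 bp
  [90,105): 15 bp
  [105,118): 13 bp

[1,7,9,10,12,13,13,15,16,22]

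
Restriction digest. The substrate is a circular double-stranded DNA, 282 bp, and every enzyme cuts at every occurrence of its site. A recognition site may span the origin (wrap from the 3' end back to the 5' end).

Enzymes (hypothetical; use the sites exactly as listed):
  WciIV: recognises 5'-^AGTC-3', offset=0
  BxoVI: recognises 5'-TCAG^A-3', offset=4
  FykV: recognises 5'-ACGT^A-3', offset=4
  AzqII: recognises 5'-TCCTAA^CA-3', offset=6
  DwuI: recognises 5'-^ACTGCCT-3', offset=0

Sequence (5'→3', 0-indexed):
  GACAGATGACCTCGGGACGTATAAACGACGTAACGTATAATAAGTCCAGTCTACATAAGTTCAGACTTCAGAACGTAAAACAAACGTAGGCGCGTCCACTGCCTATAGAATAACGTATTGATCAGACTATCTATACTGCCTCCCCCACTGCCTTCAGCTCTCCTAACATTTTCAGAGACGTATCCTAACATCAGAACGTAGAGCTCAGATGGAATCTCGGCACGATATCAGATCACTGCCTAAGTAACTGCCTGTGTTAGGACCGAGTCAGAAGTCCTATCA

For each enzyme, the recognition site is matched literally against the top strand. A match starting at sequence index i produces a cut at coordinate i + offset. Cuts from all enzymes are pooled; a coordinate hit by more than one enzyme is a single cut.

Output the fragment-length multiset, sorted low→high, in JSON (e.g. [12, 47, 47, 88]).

Scan for sites:
  WciIV AGTC/0: at [42, 47, 265, 272] ⇒ [42, 47, 265, 272]
  BxoVI TCAGA/4: at [60, 67, 121, 171, 190, 204, 227, 267, 279] ⇒ [1, 64, 71, 125, 175, 194, 208, 231, 271]
  FykV ACGTA/4: at [16, 27, 32, 72, 83, 112, 177, 195] ⇒ [20, 31, 36, 76, 87, 116, 181, 199]
  AzqII TCCTAACA/6: at [160, 182] ⇒ [166, 188]
  DwuI ACTGCCT/0: at [97, 134, 146, 234, 246] ⇒ [97, 134, 146, 234, 246]

Pooled cuts: [1, 20, 31, 36, 42, 47, 64, 71, 76, 87, 97, 116, 125, 134, 146, 166, 175, 181, 188, 194, 199, 208, 231, 234, 246, 265, 271, 272]

Fragment lengths:
  1→20: 19 bp
  20→31: 11 bp
  31→36: 5 bp
  36→42: 6 bp
  42→47: 5 bp
  47→64: 17 bp
  64→71: 7 bp
  71→76: 5 bp
  76→87: 11 bp
  87→97: 10 bp
  97→116: 19 bp
  116→125: 9 bp
  125→134: 9 bp
  134→146: 12 bp
  146→166: 20 bp
  166→175: 9 bp
  175→181: 6 bp
  181→188: 7 bp
  188→194: 6 bp
  194→199: 5 bp
  199→208: 9 bp
  208→231: 23 bp
  231→234: 3 bp
  234→246: 12 bp
  246→265: 19 bp
  265→271: 6 bp
  271→272: 1 bp
  272→1 (wrap): 282-272+1 = 11 bp

[1,3,5,5,5,5,6,6,6,6,7,7,9,9,9,9,10,11,11,11,12,12,17,19,19,19,20,23]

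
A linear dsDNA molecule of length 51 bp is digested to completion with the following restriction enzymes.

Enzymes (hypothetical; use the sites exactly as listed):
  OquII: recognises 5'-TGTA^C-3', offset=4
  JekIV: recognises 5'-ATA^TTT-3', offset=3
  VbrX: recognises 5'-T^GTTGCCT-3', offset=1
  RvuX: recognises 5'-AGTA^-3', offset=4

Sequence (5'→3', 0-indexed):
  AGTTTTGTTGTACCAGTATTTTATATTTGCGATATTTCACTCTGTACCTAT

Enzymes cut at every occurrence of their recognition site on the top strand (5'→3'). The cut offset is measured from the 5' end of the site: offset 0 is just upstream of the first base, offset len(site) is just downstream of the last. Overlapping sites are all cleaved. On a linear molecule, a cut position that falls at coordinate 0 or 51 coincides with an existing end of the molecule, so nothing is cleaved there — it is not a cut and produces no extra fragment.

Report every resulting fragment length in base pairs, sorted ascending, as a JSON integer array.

Site scan:
  OquII TGTAC/4: at [8, 42] ⇒ [12, 46]
  JekIV ATATTT/3: at [22, 31] ⇒ [25, 34]
  VbrX (TGTTGCCT, off=1): no sites
  RvuX AGTA/4: at [14] ⇒ [18]

Pooled cuts: [12, 18, 25, 34, 46]

Fragment lengths:
  [0,12): 12 bp
  [12,18): 6 bp
  [18,25): 7 bp
  [25,34): 9 bp
  [34,46): 12 bp
  [46,51): 5 bp

[5,6,7,9,12,12]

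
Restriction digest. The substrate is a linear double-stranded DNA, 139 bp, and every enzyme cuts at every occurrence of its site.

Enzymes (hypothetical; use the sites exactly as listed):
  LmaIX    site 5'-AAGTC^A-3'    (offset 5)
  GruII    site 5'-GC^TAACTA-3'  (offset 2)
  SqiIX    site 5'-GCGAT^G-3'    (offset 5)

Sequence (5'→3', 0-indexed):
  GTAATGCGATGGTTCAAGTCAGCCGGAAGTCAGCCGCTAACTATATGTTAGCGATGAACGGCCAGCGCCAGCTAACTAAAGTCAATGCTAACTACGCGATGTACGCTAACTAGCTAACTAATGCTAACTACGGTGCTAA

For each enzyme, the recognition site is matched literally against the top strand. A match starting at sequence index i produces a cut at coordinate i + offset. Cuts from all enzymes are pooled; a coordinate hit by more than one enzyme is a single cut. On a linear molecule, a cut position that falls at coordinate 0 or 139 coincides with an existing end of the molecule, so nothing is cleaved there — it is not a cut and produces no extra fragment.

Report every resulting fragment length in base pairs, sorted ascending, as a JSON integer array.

Scan for sites:
  LmaIX AAGTCA/5: at [15, 26, 78] ⇒ [20, 31, 83]
  GruII GCTAACTA/2: at [35, 70, 86, 104, 112, 122] ⇒ [37, 72, 88, 106, 114, 124]
  SqiIX GCGATG/5: at [5, 50, 95] ⇒ [10, 55, 100]

Pooled cuts: [10, 20, 31, 37, 55, 72, 83, 88, 100, 106, 114, 124]

Fragment lengths:
  [0,10): 10 bp
  [10,20): 10 bp
  [20,31): 11 bp
  [31,37): 6 bp
  [37,55): 18 bp
  [55,72): 17 bp
  [72,83): 11 bp
  [83,88): 5 bp
  [88,100): 12 bp
  [100,106): 6 bp
  [106,114): 8 bp
  [114,124): 10 bp
  [124,139): 15 bp

[5,6,6,8,10,10,10,11,11,12,15,17,18]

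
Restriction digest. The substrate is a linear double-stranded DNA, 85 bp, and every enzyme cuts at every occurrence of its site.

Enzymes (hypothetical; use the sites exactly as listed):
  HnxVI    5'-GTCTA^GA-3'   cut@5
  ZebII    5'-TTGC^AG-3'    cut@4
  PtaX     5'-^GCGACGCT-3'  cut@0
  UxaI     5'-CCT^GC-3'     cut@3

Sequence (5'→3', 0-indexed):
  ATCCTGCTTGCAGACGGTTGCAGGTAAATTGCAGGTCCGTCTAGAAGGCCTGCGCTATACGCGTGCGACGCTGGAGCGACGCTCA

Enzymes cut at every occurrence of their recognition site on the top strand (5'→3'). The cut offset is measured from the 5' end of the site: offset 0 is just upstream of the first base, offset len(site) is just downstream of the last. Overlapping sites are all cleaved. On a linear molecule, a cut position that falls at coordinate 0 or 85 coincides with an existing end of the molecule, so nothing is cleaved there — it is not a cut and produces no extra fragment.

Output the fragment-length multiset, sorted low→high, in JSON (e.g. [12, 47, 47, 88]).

Scan for sites:
  HnxVI (GTCTAGA, off=5): starts [38] → cuts [43]
  ZebII (TTGCAG, off=4): starts [7, 17, 28] → cuts [11, 21, 32]
  PtaX (GCGACGCT, off=0): starts [64, 75] → cuts [64, 75]
  UxaI (CCTGC, off=3): starts [2, 48] → cuts [5, 51]

Pooled cuts: [5, 11, 21, 32, 43, 51, 64, 75]

Fragment lengths:
  [0,5): 5 bp
  [5,11): 6 bp
  [11,21): 10 bp
  [21,32): 11 bp
  [32,43): 11 bp
  [43,51): 8 bp
  [51,64): 13 bp
  [64,75): 11 bp
  [75,85): 10 bp

[5,6,8,10,10,11,11,11,13]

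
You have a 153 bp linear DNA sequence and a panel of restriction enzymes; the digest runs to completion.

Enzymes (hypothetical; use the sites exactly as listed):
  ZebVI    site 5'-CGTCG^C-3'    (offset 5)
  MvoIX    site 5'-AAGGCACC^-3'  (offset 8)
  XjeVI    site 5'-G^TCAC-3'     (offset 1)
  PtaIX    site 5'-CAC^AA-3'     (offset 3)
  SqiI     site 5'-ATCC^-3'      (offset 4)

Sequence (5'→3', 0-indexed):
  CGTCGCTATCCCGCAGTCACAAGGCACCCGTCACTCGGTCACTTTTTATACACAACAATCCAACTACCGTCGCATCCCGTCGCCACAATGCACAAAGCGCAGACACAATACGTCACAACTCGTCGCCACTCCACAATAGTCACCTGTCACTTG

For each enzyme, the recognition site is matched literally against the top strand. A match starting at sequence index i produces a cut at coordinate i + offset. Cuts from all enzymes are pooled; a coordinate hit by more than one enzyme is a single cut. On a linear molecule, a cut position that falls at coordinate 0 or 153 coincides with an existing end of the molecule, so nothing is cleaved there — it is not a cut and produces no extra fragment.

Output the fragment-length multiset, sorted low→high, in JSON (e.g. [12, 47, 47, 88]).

[2,4,4,4,5,5,5,5,5,6,6,7,7,7,8,8,8,9,9,11,13,15]

Site scan:
  ZebVI (CGTCGC, off=5): starts [0, 67, 77, 120] → cuts [5, 72, 82, 125]
  MvoIX (AAGGCACC, off=8): starts [20] → cuts [28]
  XjeVI (GTCAC, off=1): starts [15, 29, 37, 111, 138, 145] → cuts [16, 30, 38, 112, 139, 146]
  PtaIX (CACAA, off=3): starts [17, 50, 83, 90, 103, 113, 131] → cuts [20, 53, 86, 93, 106, 116, 134]
  SqiI (ATCC, off=4): starts [7, 57, 73] → cuts [11, 61, 77]

Pooled cuts: [5, 11, 16, 20, 28, 30, 38, 53, 61, 72, 77, 82, 86, 93, 106, 112, 116, 125, 134, 139, 146]

Fragment lengths:
  [0,5): 5 bp
  [5,11): 6 bp
  [11,16): 5 bp
  [16,20): 4 bp
  [20,28): 8 bp
  [28,30): 2 bp
  [30,38): 8 bp
  [38,53): 15 bp
  [53,61): 8 bp
  [61,72): 11 bp
  [72,77): 5 bp
  [77,82): 5 bp
  [82,86): 4 bp
  [86,93): 7 bp
  [93,106): 13 bp
  [106,112): 6 bp
  [112,116): 4 bp
  [116,125): 9 bp
  [125,134): 9 bp
  [134,139): 5 bp
  [139,146): 7 bp
  [146,153): 7 bp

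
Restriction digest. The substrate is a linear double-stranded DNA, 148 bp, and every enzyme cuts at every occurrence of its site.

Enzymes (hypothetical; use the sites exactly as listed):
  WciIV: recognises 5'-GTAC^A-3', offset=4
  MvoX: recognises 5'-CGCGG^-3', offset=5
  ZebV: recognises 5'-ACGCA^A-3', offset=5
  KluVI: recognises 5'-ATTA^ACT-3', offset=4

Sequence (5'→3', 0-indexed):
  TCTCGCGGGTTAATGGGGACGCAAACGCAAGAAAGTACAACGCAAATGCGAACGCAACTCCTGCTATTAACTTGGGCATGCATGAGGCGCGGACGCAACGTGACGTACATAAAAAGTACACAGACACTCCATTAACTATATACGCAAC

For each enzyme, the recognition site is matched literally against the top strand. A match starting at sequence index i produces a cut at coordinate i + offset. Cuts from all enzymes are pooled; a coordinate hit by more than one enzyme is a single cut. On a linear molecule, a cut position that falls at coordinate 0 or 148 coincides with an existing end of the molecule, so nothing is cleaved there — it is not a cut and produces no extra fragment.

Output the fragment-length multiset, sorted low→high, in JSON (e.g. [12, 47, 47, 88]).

[2,5,6,6,8,9,11,11,12,12,13,15,15,23]

Per-enzyme occurrences:
  WciIV (GTACA, off=4): starts [34, 104, 115] → cuts [38, 108, 119]
  MvoX (CGCGG, off=5): starts [3, 87] → cuts [8, 92]
  ZebV (ACGCAA, off=5): starts [18, 24, 39, 51, 92, 141] → cuts [23, 29, 44, 56, 97, 146]
  KluVI (ATTAACT, off=4): starts [65, 130] → cuts [69, 134]

All cut coordinates (distinct, sorted): [8, 23, 29, 38, 44, 56, 69, 92, 97, 108, 119, 134, 146]

Fragment lengths:
  [0,8): 8 bp
  [8,23): 15 bp
  [23,29): 6 bp
  [29,38): 9 bp
  [38,44): 6 bp
  [44,56): 12 bp
  [56,69): 13 bp
  [69,92): 23 bp
  [92,97): 5 bp
  [97,108): 11 bp
  [108,119): 11 bp
  [119,134): 15 bp
  [134,146): 12 bp
  [146,148): 2 bp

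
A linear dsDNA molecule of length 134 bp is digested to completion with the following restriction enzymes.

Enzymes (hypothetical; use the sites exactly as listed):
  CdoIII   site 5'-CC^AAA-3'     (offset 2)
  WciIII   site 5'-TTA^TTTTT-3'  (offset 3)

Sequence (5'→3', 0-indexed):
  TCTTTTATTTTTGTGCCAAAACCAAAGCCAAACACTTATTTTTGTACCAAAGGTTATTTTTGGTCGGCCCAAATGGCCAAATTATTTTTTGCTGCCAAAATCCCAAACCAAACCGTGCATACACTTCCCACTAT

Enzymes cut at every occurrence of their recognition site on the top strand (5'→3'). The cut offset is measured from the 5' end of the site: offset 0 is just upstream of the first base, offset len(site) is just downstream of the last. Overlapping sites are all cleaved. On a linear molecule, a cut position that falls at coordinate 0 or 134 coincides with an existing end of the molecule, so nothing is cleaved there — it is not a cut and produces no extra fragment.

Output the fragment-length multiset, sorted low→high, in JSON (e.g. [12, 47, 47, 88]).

Scan for sites:
  CdoIII (CCAAA, off=2): starts [15, 21, 27, 46, 68, 76, 94, 102, 107] → cuts [17, 23, 29, 48, 70, 78, 96, 104, 109]
  WciIII (TTATTTTT, off=3): starts [4, 35, 53, 81] → cuts [7, 38, 56, 84]

Pooled cuts: [7, 17, 23, 29, 38, 48, 56, 70, 78, 84, 96, 104, 109]

Fragment lengths:
  [0,7): 7 bp
  [7,17): 10 bp
  [17,23): 6 bp
  [23,29): 6 bp
  [29,38): 9 bp
  [38,48): 10 bp
  [48,56): 8 bp
  [56,70): 14 bp
  [70,78): 8 bp
  [78,84): 6 bp
  [84,96): 12 bp
  [96,104): 8 bp
  [104,109): 5 bp
  [109,134): 25 bp

[5,6,6,6,7,8,8,8,9,10,10,12,14,25]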